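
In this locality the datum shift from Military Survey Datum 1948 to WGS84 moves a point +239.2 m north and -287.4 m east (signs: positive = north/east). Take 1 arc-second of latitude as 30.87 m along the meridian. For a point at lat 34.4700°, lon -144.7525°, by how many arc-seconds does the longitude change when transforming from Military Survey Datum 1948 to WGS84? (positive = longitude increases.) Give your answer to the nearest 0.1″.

At latitude 34.4700°, cos φ = 0.824423.
1″ of longitude at this latitude = 30.87 × cos φ = 25.4499 m, so Δλ = -287.4 / 25.4499 = -11.293″.

Δλ = -11.3″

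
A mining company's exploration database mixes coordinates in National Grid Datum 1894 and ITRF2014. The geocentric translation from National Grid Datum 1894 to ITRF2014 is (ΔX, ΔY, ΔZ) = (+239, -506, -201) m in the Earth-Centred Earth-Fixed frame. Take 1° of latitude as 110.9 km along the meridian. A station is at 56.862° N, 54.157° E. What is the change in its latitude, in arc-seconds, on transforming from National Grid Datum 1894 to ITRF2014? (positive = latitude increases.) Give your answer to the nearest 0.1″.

Δφ = 3.8″

sin φ = 0.837356, cos φ = 0.546657, sin λ = 0.810625, cos λ = 0.585566.
North component: ΔN = −sin φ cos λ·ΔX − sin φ sin λ·ΔY + cos φ·ΔZ = −(0.837356)(0.585566)(239) − (0.837356)(0.810625)(-506) + (0.546657)(-201) = 116.40 m.
1° of latitude spans 110900 m, so Δφ = 116.40 / 110900 × 3600 = 3.778″.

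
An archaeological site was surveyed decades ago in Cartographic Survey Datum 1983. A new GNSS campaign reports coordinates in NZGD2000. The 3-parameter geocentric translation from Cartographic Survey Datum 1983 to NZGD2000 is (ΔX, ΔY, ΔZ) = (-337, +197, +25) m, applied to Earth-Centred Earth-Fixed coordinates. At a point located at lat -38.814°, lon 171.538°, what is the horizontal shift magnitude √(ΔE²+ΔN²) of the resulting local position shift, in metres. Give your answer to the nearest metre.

At φ = -38.814°, λ = 171.538°: sin φ = -0.626794, cos φ = 0.779185, sin λ = 0.147153, cos λ = -0.989114.
ΔE = −sin λ·ΔX + cos λ·ΔY = −(0.147153)·(-337) + (-0.989114)·(197) = -145.26 m.
ΔN = −sin φ cos λ·ΔX − sin φ sin λ·ΔY + cos φ·ΔZ = −(-0.626794)(-0.989114)(-337) − (-0.626794)(0.147153)(197) + (0.779185)(25) = 246.58 m.
Horizontal magnitude = √(ΔE² + ΔN²) = √((-145.26)² + 246.58²) = 286.19 m.

286 m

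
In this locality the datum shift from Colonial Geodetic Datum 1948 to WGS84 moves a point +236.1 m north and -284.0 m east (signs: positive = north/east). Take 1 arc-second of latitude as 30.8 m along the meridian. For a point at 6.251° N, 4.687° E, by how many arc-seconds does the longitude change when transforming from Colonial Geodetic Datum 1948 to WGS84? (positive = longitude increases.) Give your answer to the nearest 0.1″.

At latitude 6.251°, cos φ = 0.994054.
1″ of longitude at this latitude = 30.80 × cos φ = 30.6169 m, so Δλ = -284.0 / 30.6169 = -9.276″.

Δλ = -9.3″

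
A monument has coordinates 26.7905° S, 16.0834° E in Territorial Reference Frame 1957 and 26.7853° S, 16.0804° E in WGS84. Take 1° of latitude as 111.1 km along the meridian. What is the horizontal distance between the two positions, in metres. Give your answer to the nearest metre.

650 m

Δφ = -26.7853° − -26.7905° = +0.0052°; Δλ = 16.0804° − 16.0834° = -0.0030°.
ΔN = Δφ × 111100 = 577.7 m; ΔE = Δλ × 111100 × cos(-26.7905°) = -0.0030 × 111100 × 0.892661 = -297.5 m.
Distance = √(ΔE² + ΔN²) = √((-297.5)² + 577.7²) = 649.8 m.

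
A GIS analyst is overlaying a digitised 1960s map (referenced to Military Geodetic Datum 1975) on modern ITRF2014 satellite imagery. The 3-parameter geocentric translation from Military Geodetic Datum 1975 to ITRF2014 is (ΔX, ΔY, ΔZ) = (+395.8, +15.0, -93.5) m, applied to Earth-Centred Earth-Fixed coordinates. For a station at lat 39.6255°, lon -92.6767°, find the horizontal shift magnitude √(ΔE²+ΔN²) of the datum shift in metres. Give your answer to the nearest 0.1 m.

At φ = 39.6255°, λ = -92.6767°: sin φ = 0.637767, cos φ = 0.770229, sin λ = -0.998909, cos λ = -0.046700.
ΔE = −sin λ·ΔX + cos λ·ΔY = −(-0.998909)·(395.8) + (-0.046700)·(15.0) = 394.67 m.
ΔN = −sin φ cos λ·ΔX − sin φ sin λ·ΔY + cos φ·ΔZ = −(0.637767)(-0.046700)(395.8) − (0.637767)(-0.998909)(15.0) + (0.770229)(-93.5) = -50.67 m.
Horizontal magnitude = √(ΔE² + ΔN²) = √(394.67² + (-50.67)²) = 397.91 m.

397.9 m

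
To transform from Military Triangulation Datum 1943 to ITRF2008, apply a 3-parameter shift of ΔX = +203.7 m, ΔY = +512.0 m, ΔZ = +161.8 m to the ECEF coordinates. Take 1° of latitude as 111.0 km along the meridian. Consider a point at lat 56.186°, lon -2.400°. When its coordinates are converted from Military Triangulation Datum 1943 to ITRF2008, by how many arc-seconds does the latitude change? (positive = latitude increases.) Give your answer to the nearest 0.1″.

sin φ = 0.830849, cos φ = 0.556499, sin λ = -0.041876, cos λ = 0.999123.
North component: ΔN = −sin φ cos λ·ΔX − sin φ sin λ·ΔY + cos φ·ΔZ = −(0.830849)(0.999123)(203.7) − (0.830849)(-0.041876)(512.0) + (0.556499)(161.8) = -61.24 m.
1° of latitude spans 111000 m, so Δφ = -61.24 / 111000 × 3600 = -1.986″.

Δφ = -2.0″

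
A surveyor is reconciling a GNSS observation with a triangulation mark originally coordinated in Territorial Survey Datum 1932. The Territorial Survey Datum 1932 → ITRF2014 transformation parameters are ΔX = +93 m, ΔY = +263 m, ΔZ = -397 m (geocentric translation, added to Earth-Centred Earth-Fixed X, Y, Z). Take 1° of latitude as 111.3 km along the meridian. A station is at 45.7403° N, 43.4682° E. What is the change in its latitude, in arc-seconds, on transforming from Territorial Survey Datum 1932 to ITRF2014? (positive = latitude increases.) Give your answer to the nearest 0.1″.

Δφ = -14.7″

sin φ = 0.716184, cos φ = 0.697912, sin λ = 0.687952, cos λ = 0.725756.
North component: ΔN = −sin φ cos λ·ΔX − sin φ sin λ·ΔY + cos φ·ΔZ = −(0.716184)(0.725756)(93) − (0.716184)(0.687952)(263) + (0.697912)(-397) = -454.99 m.
1° of latitude spans 111300 m, so Δφ = -454.99 / 111300 × 3600 = -14.717″.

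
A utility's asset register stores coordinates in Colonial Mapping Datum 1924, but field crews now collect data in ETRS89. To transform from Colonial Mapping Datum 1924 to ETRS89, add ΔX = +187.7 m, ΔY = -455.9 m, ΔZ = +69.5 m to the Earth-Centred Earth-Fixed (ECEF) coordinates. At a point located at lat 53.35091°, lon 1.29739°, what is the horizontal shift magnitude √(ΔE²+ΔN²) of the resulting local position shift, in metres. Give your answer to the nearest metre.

471 m

The local east axis at (φ, λ) is (−sin λ, cos λ, 0), so ΔE = −sin(1.29739°)·187.7 + cos(1.29739°)·(-455.9) = -460.03 m.
The local north axis is (−sin φ cos λ, −sin φ sin λ, cos φ), giving ΔN = -150.554 + 8.282 + 41.485 = -100.79 m.
Horizontal magnitude = √(ΔE² + ΔN²) = √((-460.03)² + (-100.79)²) = 470.94 m.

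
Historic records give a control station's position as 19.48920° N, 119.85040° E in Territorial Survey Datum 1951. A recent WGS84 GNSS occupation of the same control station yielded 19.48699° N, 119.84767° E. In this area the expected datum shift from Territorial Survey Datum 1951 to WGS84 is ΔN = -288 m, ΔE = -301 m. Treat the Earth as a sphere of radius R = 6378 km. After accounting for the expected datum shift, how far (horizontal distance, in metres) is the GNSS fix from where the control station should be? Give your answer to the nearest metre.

Observed coordinate differences: Δφ = -0.00221°, Δλ = -0.00273°.
Converting to metres (1° lat = 111317 m, cos φ = 0.942704): observed ΔN = -246.0 m, observed ΔE = -286.5 m.
Subtracting the expected shift leaves a residual of -246.0 − (-288) = 42.0 m north and -286.5 − (-301) = 14.5 m east.
Residual distance = √(42.0² + 14.5²) = 44.4 m.

44 m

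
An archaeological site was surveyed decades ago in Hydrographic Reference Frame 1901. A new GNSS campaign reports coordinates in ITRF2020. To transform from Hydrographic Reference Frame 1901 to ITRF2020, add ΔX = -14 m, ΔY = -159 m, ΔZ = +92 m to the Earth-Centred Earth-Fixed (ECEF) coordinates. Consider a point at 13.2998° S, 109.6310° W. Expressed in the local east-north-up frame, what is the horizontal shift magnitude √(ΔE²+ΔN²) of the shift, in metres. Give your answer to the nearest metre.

131 m

At φ = -13.2998°, λ = -109.6310°: sin φ = -0.230046, cos φ = 0.973180, sin λ = -0.941876, cos λ = -0.335961.
ΔE = −sin λ·ΔX + cos λ·ΔY = −(-0.941876)·(-14) + (-0.335961)·(-159) = 40.23 m.
ΔN = −sin φ cos λ·ΔX − sin φ sin λ·ΔY + cos φ·ΔZ = −(-0.230046)(-0.335961)(-14) − (-0.230046)(-0.941876)(-159) + (0.973180)(92) = 125.07 m.
Horizontal magnitude = √(ΔE² + ΔN²) = √(40.23² + 125.07²) = 131.38 m.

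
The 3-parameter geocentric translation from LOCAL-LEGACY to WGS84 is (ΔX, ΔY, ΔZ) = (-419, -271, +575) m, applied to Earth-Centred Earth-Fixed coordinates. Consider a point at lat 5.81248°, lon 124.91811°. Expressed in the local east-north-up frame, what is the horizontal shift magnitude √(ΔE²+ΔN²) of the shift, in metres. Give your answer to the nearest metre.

758 m

The local east axis at (φ, λ) is (−sin λ, cos λ, 0), so ΔE = −sin(124.91811°)·(-419) + cos(124.91811°)·(-271) = 498.69 m.
The local north axis is (−sin φ cos λ, −sin φ sin λ, cos φ), giving ΔN = -24.289 + 22.504 + 572.044 = 570.26 m.
Horizontal magnitude = √(ΔE² + ΔN²) = √(498.69² + 570.26²) = 757.55 m.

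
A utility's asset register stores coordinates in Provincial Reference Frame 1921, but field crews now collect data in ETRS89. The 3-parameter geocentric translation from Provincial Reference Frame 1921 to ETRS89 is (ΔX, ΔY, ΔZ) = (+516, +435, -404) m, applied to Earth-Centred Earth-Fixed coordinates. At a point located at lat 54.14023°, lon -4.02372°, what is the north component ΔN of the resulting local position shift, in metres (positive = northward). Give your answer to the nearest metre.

ΔN = -629 m

The local north axis is (−sin φ cos λ, −sin φ sin λ, cos φ), giving ΔN = -417.163 + 24.738 − 236.665 = -629.09 m.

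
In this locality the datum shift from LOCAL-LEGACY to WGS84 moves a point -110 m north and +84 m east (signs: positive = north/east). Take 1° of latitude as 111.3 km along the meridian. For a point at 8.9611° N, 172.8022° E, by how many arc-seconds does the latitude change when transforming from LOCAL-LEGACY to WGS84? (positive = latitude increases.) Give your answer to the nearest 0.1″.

Δφ = -3.6″

1° of latitude = 111.3 km, so Δφ = -110.0 / 111300 = -0.0009883° = -3.558″.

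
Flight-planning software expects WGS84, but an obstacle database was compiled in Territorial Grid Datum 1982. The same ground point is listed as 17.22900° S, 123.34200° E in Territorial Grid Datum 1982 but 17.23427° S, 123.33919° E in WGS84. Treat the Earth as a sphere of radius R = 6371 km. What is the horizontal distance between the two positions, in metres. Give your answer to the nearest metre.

Δφ = -17.23427° − -17.22900° = -0.00527°; Δλ = 123.33919° − 123.34200° = -0.00281°.
1° along a meridian = πR/180 = 111195 m.
ΔN = Δφ × 111195 = -586.0 m; ΔE = Δλ × 111195 × cos(-17.22900°) = -0.00281 × 111195 × 0.955129 = -298.4 m.
Distance = √(ΔE² + ΔN²) = √((-298.4)² + (-586.0)²) = 657.6 m.

658 m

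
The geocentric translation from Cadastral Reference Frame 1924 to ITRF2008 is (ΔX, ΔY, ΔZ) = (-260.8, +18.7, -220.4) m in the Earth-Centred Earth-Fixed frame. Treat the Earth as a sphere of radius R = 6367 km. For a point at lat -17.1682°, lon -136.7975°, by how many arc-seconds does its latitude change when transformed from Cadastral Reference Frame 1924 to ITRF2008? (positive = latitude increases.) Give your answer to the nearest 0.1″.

sin φ = -0.295178, cos φ = 0.955442, sin λ = -0.684579, cos λ = -0.728939.
North component: ΔN = −sin φ cos λ·ΔX − sin φ sin λ·ΔY + cos φ·ΔZ = −(-0.295178)(-0.728939)(-260.8) − (-0.295178)(-0.684579)(18.7) + (0.955442)(-220.4) = -158.24 m.
1° of latitude spans πR/180 = 111125 m, so Δφ = -158.24 / 111125 × 3600 = -5.126″.

Δφ = -5.1″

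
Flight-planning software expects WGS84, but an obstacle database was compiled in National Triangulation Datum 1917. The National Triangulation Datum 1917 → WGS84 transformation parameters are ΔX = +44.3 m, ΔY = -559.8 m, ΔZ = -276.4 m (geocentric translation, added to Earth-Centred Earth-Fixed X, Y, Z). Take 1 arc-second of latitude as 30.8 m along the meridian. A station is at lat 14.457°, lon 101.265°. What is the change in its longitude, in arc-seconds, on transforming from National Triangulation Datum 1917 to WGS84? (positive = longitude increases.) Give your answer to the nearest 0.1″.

sin φ = 0.249653, cos φ = 0.968335, sin λ = 0.980734, cos λ = -0.195347.
East component: ΔE = −sin λ·ΔX + cos λ·ΔY = −(0.980734)(44.3) + (-0.195347)(-559.8) = 65.91 m.
1° of latitude spans 3600 × 30.80 = 110880 m; at latitude φ, 1° of longitude spans that × cos φ = 107369.0 m, so Δλ = 65.91 / 107369.0 × 3600 = 2.210″.

Δλ = 2.2″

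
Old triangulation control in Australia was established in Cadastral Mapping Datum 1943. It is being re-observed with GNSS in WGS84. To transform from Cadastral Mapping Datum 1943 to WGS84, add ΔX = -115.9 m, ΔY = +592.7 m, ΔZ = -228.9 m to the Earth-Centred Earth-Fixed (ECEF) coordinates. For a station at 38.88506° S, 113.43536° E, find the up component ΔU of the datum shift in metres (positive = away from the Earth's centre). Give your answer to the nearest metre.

ΔU = 603 m

At φ = -38.88506°, λ = 113.43536°: sin φ = -0.627760, cos φ = 0.778407, sin λ = 0.917509, cos λ = -0.397714.
ΔU = cos φ cos λ·ΔX + cos φ sin λ·ΔY + sin φ·ΔZ = (0.778407)(-0.397714)(-115.9) + (0.778407)(0.917509)(592.7) + (-0.627760)(-228.9) = 602.88 m.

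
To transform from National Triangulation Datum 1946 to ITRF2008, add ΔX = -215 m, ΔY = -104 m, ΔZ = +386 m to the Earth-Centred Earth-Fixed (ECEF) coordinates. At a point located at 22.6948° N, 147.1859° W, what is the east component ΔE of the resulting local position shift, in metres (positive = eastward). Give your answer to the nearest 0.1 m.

The local east axis at (φ, λ) is (−sin λ, cos λ, 0), so ΔE = −sin(-147.1859°)·(-215) + cos(-147.1859°)·(-104) = -29.11 m.

ΔE = -29.1 m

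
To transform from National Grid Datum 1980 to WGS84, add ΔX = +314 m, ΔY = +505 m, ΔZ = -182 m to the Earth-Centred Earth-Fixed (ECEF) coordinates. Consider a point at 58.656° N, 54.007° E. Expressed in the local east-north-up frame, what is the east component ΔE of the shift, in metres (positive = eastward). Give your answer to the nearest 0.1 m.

At φ = 58.656°, λ = 54.007°: sin φ = 0.854060, cos φ = 0.520175, sin λ = 0.809089, cos λ = 0.587686.
ΔE = −sin λ·ΔX + cos λ·ΔY = −(0.809089)·(314) + (0.587686)·(505) = 42.73 m.

ΔE = 42.7 m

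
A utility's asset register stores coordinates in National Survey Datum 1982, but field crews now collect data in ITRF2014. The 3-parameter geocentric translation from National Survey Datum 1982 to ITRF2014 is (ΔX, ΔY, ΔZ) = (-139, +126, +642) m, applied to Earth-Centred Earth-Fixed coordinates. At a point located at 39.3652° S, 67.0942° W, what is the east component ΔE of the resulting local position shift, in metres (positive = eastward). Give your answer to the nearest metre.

ΔE = -79 m

At φ = -39.3652°, λ = -67.0942°: sin φ = -0.634261, cos φ = 0.773119, sin λ = -0.921146, cos λ = 0.389217.
ΔE = −sin λ·ΔX + cos λ·ΔY = −(-0.921146)·(-139) + (0.389217)·(126) = -79.00 m.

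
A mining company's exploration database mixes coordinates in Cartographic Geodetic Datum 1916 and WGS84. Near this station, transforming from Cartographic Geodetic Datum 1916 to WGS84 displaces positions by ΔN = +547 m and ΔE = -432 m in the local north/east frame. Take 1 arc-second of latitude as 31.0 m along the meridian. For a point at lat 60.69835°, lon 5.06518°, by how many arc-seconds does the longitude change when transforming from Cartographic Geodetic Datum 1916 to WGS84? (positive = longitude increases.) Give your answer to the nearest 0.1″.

At latitude 60.69835°, cos φ = 0.489408.
1″ of longitude at this latitude = 31.00 × cos φ = 15.1716 m, so Δλ = -432.0 / 15.1716 = -28.474″.

Δλ = -28.5″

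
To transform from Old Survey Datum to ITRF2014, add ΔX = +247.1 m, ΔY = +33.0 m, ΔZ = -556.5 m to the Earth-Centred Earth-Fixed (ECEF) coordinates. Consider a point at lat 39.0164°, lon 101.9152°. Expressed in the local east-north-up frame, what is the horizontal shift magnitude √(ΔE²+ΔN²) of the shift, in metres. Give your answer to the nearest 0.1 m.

488.6 m

The local east axis at (φ, λ) is (−sin λ, cos λ, 0), so ΔE = −sin(101.9152°)·247.1 + cos(101.9152°)·33.0 = -248.59 m.
The local north axis is (−sin φ cos λ, −sin φ sin λ, cos φ), giving ΔN = 32.118 − 20.327 − 432.381 = -420.59 m.
Horizontal magnitude = √(ΔE² + ΔN²) = √((-248.59)² + (-420.59)²) = 488.56 m.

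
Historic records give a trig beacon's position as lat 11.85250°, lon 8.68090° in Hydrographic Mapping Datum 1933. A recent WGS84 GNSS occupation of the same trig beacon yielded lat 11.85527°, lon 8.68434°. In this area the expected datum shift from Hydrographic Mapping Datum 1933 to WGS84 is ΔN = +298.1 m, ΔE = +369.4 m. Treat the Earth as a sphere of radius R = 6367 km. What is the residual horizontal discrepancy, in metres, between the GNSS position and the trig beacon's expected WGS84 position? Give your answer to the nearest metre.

Observed coordinate differences: Δφ = +0.00277°, Δλ = +0.00344°.
Converting to metres (1° lat = 111125 m, cos φ = 0.978680): observed ΔN = 307.8 m, observed ΔE = 374.1 m.
Subtracting the expected shift leaves a residual of 307.8 − (298.1) = 9.7 m north and 374.1 − (369.4) = 4.7 m east.
Residual distance = √(9.7² + 4.7²) = 10.8 m.

11 m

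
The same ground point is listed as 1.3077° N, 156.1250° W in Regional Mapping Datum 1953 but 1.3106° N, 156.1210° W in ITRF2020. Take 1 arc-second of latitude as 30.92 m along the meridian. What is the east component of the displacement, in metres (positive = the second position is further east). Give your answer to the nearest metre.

Δφ = 1.3106° − 1.3077° = +0.0029°; Δλ = -156.1210° − -156.1250° = +0.0040°.
1° of latitude = 3600 × 30.92 = 111312 m.
ΔN = Δφ × 111312 = 322.8 m; ΔE = Δλ × 111312 × cos(1.3077°) = +0.0040 × 111312 × 0.999740 = 445.1 m.

ΔE = 445 m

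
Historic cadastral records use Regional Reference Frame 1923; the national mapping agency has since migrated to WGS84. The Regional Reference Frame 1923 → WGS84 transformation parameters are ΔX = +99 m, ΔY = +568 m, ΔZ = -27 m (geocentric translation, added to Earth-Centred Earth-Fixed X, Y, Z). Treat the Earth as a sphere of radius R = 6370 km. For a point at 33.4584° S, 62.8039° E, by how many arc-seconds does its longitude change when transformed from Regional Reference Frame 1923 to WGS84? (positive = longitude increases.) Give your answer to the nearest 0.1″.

sin φ = -0.551331, cos φ = 0.834286, sin λ = 0.889447, cos λ = 0.457037.
East component: ΔE = −sin λ·ΔX + cos λ·ΔY = −(0.889447)(99) + (0.457037)(568) = 171.54 m.
1° of latitude spans πR/180 = 111177 m; at latitude φ, 1° of longitude spans that × cos φ = 92753.8 m, so Δλ = 171.54 / 92753.8 × 3600 = 6.658″.

Δλ = 6.7″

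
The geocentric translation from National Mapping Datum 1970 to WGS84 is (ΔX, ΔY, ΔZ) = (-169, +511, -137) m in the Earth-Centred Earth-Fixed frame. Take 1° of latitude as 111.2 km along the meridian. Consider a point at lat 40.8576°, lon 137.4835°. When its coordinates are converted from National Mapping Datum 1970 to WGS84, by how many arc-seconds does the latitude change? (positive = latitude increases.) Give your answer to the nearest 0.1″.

Δφ = -13.3″

sin φ = 0.654181, cos φ = 0.756338, sin λ = 0.675803, cos λ = -0.737083.
North component: ΔN = −sin φ cos λ·ΔX − sin φ sin λ·ΔY + cos φ·ΔZ = −(0.654181)(-0.737083)(-169) − (0.654181)(0.675803)(511) + (0.756338)(-137) = -411.02 m.
1° of latitude spans 111200 m, so Δφ = -411.02 / 111200 × 3600 = -13.306″.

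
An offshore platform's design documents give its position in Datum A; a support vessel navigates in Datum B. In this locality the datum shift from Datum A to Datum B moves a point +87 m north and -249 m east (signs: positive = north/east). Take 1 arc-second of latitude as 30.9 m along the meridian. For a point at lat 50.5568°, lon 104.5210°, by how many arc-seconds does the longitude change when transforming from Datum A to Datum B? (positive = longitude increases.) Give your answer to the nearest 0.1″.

At latitude 50.5568°, cos φ = 0.635313.
1″ of longitude at this latitude = 30.90 × cos φ = 19.6312 m, so Δλ = -249.0 / 19.6312 = -12.684″.

Δλ = -12.7″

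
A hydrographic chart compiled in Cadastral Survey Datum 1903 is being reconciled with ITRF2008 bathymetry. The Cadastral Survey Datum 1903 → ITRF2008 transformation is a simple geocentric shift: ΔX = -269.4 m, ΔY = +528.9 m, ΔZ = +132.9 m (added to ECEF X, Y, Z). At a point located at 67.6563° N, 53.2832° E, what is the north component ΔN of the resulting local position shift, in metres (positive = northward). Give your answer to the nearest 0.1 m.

ΔN = -192.6 m

The local north axis is (−sin φ cos λ, −sin φ sin λ, cos φ), giving ΔN = 148.971 − 392.135 + 50.523 = -192.64 m.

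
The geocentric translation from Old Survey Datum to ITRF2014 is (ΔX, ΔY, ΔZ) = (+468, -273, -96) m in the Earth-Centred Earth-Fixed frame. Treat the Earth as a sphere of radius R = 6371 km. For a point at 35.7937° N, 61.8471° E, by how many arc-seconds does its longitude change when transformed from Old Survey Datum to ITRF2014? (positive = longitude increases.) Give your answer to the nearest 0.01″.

Δλ = -21.61″

sin φ = 0.584868, cos φ = 0.811128, sin λ = 0.881692, cos λ = 0.471826.
East component: ΔE = −sin λ·ΔX + cos λ·ΔY = −(0.881692)(468) + (0.471826)(-273) = -541.44 m.
1° of latitude spans πR/180 = 111195 m; at latitude φ, 1° of longitude spans that × cos φ = 90193.3 m, so Δλ = -541.44 / 90193.3 × 3600 = -21.611″.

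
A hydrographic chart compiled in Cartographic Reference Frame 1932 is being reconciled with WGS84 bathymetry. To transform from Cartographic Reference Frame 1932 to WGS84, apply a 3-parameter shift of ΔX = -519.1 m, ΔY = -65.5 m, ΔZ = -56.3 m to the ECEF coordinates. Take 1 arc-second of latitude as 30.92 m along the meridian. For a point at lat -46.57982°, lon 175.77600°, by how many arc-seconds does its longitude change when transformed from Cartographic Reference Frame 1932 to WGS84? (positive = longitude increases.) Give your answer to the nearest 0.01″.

Δλ = 4.87″

sin φ = -0.726333, cos φ = 0.687343, sin λ = 0.073656, cos λ = -0.997284.
East component: ΔE = −sin λ·ΔX + cos λ·ΔY = −(0.073656)(-519.1) + (-0.997284)(-65.5) = 103.56 m.
1° of latitude spans 3600 × 30.92 = 111312 m; at latitude φ, 1° of longitude spans that × cos φ = 76509.6 m, so Δλ = 103.56 / 76509.6 × 3600 = 4.873″.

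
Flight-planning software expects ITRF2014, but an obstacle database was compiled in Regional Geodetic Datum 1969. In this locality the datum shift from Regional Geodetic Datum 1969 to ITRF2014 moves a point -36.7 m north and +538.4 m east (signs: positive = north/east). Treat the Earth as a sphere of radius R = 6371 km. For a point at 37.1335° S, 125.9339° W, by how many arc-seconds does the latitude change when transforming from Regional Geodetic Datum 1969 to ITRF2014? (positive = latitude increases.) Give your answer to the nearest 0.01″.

Δφ = -1.19″

On a sphere of radius R, 1 rad of latitude = R, so Δφ = ΔN / R = -36.7 / 6371000 = -5.7605e-06 rad = -1.188″.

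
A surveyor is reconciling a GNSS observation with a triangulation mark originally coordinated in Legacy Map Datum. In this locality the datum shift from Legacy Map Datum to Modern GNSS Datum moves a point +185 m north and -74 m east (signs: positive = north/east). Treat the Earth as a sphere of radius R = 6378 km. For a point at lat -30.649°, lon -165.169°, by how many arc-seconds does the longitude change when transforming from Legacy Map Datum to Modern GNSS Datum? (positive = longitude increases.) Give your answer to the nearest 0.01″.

At latitude -30.649°, cos φ = 0.860306.
One radian of longitude at latitude φ spans R cos φ, so Δλ = ΔE / (R cos φ) = -74.0 / (6378000 × 0.860306) = -1.3486e-05 rad = -2.782″.

Δλ = -2.78″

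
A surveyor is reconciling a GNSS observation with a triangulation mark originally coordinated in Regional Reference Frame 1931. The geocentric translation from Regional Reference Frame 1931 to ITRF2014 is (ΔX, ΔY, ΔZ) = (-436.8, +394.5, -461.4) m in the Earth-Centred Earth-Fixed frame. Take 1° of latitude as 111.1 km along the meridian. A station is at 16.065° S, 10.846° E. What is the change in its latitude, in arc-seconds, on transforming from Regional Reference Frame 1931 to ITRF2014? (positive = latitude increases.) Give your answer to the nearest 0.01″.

sin φ = -0.276728, cos φ = 0.960948, sin λ = 0.188170, cos λ = 0.982136.
North component: ΔN = −sin φ cos λ·ΔX − sin φ sin λ·ΔY + cos φ·ΔZ = −(-0.276728)(0.982136)(-436.8) − (-0.276728)(0.188170)(394.5) + (0.960948)(-461.4) = -541.55 m.
1° of latitude spans 111100 m, so Δφ = -541.55 / 111100 × 3600 = -17.548″.

Δφ = -17.55″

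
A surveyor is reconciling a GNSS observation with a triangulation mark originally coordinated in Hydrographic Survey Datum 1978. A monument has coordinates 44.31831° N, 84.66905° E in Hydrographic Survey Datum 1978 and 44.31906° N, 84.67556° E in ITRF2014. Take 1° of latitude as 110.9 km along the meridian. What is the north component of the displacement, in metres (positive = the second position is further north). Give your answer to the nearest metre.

ΔN = 83 m

Δφ = 44.31906° − 44.31831° = +0.00075°; Δλ = 84.67556° − 84.66905° = +0.00651°.
ΔN = Δφ × 110900 = 83.2 m; ΔE = Δλ × 110900 × cos(44.31831°) = +0.00651 × 110900 × 0.715470 = 516.5 m.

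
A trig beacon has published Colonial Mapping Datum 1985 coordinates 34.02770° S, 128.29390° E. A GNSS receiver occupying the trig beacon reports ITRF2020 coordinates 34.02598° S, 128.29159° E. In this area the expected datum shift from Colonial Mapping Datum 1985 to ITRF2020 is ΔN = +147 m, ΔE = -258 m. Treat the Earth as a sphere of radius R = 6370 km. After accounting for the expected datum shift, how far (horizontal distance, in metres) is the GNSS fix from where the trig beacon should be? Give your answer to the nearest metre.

63 m

Observed coordinate differences: Δφ = +0.00172°, Δλ = -0.00231°.
Converting to metres (1° lat = 111177 m, cos φ = 0.828767): observed ΔN = 191.2 m, observed ΔE = -212.8 m.
Subtracting the expected shift leaves a residual of 191.2 − (147) = 44.2 m north and -212.8 − (-258) = 45.2 m east.
Residual distance = √(44.2² + 45.2²) = 63.2 m.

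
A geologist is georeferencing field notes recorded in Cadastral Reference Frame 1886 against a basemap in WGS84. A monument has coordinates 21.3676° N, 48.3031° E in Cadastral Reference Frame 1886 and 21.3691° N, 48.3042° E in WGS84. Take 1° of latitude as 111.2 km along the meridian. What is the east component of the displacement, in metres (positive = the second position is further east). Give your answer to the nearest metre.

ΔE = 114 m

Δφ = 21.3691° − 21.3676° = +0.0015°; Δλ = 48.3042° − 48.3031° = +0.0011°.
ΔN = Δφ × 111200 = 166.8 m; ΔE = Δλ × 111200 × cos(21.3676°) = +0.0011 × 111200 × 0.931262 = 113.9 m.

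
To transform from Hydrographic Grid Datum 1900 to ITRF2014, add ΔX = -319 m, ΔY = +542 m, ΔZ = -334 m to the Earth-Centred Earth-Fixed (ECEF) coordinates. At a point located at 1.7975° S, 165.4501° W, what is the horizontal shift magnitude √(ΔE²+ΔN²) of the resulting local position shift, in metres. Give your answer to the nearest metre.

At φ = -1.7975°, λ = -165.4501°: sin φ = -0.031367, cos φ = 0.999508, sin λ = -0.251223, cos λ = -0.967929.
ΔE = −sin λ·ΔX + cos λ·ΔY = −(-0.251223)·(-319) + (-0.967929)·(542) = -604.76 m.
ΔN = −sin φ cos λ·ΔX − sin φ sin λ·ΔY + cos φ·ΔZ = −(-0.031367)(-0.967929)(-319) − (-0.031367)(-0.251223)(542) + (0.999508)(-334) = -328.42 m.
Horizontal magnitude = √(ΔE² + ΔN²) = √((-604.76)² + (-328.42)²) = 688.18 m.

688 m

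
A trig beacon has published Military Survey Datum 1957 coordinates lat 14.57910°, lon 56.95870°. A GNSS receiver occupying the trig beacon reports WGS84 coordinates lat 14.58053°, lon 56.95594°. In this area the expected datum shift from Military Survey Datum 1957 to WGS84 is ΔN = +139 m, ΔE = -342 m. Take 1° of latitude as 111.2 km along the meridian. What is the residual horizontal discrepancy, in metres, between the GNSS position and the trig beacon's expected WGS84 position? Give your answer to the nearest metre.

49 m

Observed coordinate differences: Δφ = +0.00143°, Δλ = -0.00276°.
Converting to metres (1° lat = 111200 m, cos φ = 0.967801): observed ΔN = 159.0 m, observed ΔE = -297.0 m.
Subtracting the expected shift leaves a residual of 159.0 − (139) = 20.0 m north and -297.0 − (-342) = 45.0 m east.
Residual distance = √(20.0² + 45.0²) = 49.2 m.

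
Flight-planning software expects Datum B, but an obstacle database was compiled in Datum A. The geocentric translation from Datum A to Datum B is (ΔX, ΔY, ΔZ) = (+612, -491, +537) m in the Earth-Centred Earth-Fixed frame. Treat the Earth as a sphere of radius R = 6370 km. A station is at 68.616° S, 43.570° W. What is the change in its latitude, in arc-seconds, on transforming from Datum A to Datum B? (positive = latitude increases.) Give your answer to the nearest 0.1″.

Δφ = 29.9″

sin φ = -0.931158, cos φ = 0.364617, sin λ = -0.689240, cos λ = 0.724533.
North component: ΔN = −sin φ cos λ·ΔX − sin φ sin λ·ΔY + cos φ·ΔZ = −(-0.931158)(0.724533)(612) − (-0.931158)(-0.689240)(-491) + (0.364617)(537) = 923.81 m.
1° of latitude spans πR/180 = 111177 m, so Δφ = 923.81 / 111177 × 3600 = 29.913″.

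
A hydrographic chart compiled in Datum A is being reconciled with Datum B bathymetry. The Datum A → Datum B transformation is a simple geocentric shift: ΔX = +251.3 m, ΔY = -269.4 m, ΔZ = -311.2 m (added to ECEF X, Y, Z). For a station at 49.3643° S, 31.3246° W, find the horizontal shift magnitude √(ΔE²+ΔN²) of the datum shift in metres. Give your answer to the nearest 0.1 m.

The local east axis at (φ, λ) is (−sin λ, cos λ, 0), so ΔE = −sin(-31.3246°)·251.3 + cos(-31.3246°)·(-269.4) = -99.48 m.
The local north axis is (−sin φ cos λ, −sin φ sin λ, cos φ), giving ΔN = 162.905 + 106.285 − 202.668 = 66.52 m.
Horizontal magnitude = √(ΔE² + ΔN²) = √((-99.48)² + 66.52²) = 119.68 m.

119.7 m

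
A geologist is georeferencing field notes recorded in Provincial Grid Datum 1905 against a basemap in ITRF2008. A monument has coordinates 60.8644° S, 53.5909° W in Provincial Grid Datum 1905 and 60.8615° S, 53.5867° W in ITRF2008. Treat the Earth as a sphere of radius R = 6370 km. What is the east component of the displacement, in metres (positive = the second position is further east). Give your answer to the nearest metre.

ΔE = 227 m

Δφ = -60.8615° − -60.8644° = +0.0029°; Δλ = -53.5867° − -53.5909° = +0.0042°.
1° along a meridian = πR/180 = 111177 m.
ΔN = Δφ × 111177 = 322.4 m; ΔE = Δλ × 111177 × cos(-60.8644°) = +0.0042 × 111177 × 0.486878 = 227.3 m.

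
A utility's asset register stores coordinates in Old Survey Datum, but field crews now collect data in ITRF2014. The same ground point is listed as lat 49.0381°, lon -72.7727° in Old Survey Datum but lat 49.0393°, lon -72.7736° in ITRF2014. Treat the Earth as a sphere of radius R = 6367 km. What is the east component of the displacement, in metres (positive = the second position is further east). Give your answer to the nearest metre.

ΔE = -66 m

Δφ = 49.0393° − 49.0381° = +0.0012°; Δλ = -72.7736° − -72.7727° = -0.0009°.
1° along a meridian = πR/180 = 111125 m.
ΔN = Δφ × 111125 = 133.4 m; ΔE = Δλ × 111125 × cos(49.0381°) = -0.0009 × 111125 × 0.655557 = -65.6 m.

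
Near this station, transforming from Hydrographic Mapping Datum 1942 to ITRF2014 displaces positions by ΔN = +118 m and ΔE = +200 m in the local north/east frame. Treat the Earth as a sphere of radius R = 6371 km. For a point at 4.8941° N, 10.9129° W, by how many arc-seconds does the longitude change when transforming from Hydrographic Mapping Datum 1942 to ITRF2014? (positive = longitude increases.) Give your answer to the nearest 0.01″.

Δλ = 6.50″

At latitude 4.8941°, cos φ = 0.996354.
One radian of longitude at latitude φ spans R cos φ, so Δλ = ΔE / (R cos φ) = 200.0 / (6371000 × 0.996354) = 3.1507e-05 rad = 6.499″.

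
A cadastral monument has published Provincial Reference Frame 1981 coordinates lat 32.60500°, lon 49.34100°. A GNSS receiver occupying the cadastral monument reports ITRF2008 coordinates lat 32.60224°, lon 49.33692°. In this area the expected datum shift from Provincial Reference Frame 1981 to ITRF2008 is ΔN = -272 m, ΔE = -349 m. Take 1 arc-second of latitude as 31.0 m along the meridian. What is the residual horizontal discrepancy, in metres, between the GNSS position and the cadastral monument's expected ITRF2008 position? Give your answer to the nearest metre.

50 m

Observed coordinate differences: Δφ = -0.00276°, Δλ = -0.00408°.
Converting to metres (1° lat = 111600 m, cos φ = 0.842405): observed ΔN = -308.0 m, observed ΔE = -383.6 m.
Subtracting the expected shift leaves a residual of -308.0 − (-272) = -36.0 m north and -383.6 − (-349) = -34.6 m east.
Residual distance = √((-36.0)² + (-34.6)²) = 49.9 m.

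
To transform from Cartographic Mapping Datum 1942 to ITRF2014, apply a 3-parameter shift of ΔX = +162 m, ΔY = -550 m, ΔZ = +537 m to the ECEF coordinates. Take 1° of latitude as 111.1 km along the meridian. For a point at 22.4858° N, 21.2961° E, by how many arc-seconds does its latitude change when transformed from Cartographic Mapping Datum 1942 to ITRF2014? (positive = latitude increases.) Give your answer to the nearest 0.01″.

sin φ = 0.382454, cos φ = 0.923974, sin λ = 0.363188, cos λ = 0.931716.
North component: ΔN = −sin φ cos λ·ΔX − sin φ sin λ·ΔY + cos φ·ΔZ = −(0.382454)(0.931716)(162) − (0.382454)(0.363188)(-550) + (0.923974)(537) = 514.84 m.
1° of latitude spans 111100 m, so Δφ = 514.84 / 111100 × 3600 = 16.683″.

Δφ = 16.68″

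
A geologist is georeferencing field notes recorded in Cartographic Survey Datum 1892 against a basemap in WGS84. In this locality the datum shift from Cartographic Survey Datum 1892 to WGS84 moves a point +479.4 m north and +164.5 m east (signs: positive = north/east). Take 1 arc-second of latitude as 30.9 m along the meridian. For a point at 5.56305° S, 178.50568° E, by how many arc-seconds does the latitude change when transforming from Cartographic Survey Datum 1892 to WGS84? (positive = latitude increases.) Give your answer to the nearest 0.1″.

1″ of latitude = 30.90 m, so Δφ = 479.4 / 30.90 = 15.515″.

Δφ = 15.5″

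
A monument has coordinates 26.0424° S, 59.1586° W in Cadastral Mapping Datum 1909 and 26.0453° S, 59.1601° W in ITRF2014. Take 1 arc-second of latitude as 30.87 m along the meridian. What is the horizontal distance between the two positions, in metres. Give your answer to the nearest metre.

355 m

Δφ = -26.0453° − -26.0424° = -0.0029°; Δλ = -59.1601° − -59.1586° = -0.0015°.
1° of latitude = 3600 × 30.87 = 111132 m.
ΔN = Δφ × 111132 = -322.3 m; ΔE = Δλ × 111132 × cos(-26.0424°) = -0.0015 × 111132 × 0.898469 = -149.8 m.
Distance = √(ΔE² + ΔN²) = √((-149.8)² + (-322.3)²) = 355.4 m.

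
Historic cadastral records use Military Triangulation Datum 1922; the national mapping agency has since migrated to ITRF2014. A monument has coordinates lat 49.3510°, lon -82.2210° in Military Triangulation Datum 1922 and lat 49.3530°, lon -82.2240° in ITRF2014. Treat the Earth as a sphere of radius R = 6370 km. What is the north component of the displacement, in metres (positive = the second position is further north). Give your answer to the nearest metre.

Δφ = 49.3530° − 49.3510° = +0.0020°; Δλ = -82.2240° − -82.2210° = -0.0030°.
1° along a meridian = πR/180 = 111177 m.
ΔN = Δφ × 111177 = 222.4 m; ΔE = Δλ × 111177 × cos(49.3510°) = -0.0030 × 111177 × 0.651423 = -217.3 m.

ΔN = 222 m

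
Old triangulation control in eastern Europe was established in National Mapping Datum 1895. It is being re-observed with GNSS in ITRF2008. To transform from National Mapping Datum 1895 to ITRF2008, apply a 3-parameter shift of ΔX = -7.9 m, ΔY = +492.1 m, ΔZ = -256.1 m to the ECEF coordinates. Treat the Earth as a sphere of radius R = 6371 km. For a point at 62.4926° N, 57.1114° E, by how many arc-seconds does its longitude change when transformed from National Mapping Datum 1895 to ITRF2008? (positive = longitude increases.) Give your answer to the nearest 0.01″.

Δλ = 19.20″

sin φ = 0.886951, cos φ = 0.461863, sin λ = 0.839728, cos λ = 0.543007.
East component: ΔE = −sin λ·ΔX + cos λ·ΔY = −(0.839728)(-7.9) + (0.543007)(492.1) = 273.85 m.
1° of latitude spans πR/180 = 111195 m; at latitude φ, 1° of longitude spans that × cos φ = 51356.8 m, so Δλ = 273.85 / 51356.8 × 3600 = 19.196″.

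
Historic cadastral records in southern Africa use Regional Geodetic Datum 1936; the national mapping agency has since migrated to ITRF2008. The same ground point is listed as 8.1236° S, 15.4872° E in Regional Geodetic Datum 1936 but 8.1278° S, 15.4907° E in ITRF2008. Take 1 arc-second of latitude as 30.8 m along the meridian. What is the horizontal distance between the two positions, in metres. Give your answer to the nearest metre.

604 m

Δφ = -8.1278° − -8.1236° = -0.0042°; Δλ = 15.4907° − 15.4872° = +0.0035°.
1° of latitude = 3600 × 30.80 = 110880 m.
ΔN = Δφ × 110880 = -465.7 m; ΔE = Δλ × 110880 × cos(-8.1236°) = +0.0035 × 110880 × 0.989966 = 384.2 m.
Distance = √(ΔE² + ΔN²) = √(384.2² + (-465.7)²) = 603.7 m.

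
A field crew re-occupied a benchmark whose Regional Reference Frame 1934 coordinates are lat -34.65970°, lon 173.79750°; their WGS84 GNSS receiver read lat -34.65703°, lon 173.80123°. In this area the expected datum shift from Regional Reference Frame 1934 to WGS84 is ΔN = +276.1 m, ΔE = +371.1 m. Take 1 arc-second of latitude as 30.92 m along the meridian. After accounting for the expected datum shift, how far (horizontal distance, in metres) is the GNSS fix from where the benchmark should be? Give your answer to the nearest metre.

Observed coordinate differences: Δφ = +0.00267°, Δλ = +0.00373°.
Converting to metres (1° lat = 111312 m, cos φ = 0.822544): observed ΔN = 297.2 m, observed ΔE = 341.5 m.
Subtracting the expected shift leaves a residual of 297.2 − (276.1) = 21.1 m north and 341.5 − (371.1) = -29.6 m east.
Residual distance = √(21.1² + (-29.6)²) = 36.3 m.

36 m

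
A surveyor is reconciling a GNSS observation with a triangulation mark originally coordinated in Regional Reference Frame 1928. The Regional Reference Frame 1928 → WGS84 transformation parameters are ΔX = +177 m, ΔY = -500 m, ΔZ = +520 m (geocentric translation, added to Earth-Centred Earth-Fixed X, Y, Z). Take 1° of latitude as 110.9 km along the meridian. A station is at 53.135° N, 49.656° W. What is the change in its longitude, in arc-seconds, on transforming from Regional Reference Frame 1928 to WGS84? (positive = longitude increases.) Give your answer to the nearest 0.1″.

Δλ = -10.2″

sin φ = 0.800051, cos φ = 0.599932, sin λ = -0.762171, cos λ = 0.647375.
East component: ΔE = −sin λ·ΔX + cos λ·ΔY = −(-0.762171)(177) + (0.647375)(-500) = -188.78 m.
1° of latitude spans 110900 m; at latitude φ, 1° of longitude spans that × cos φ = 66532.4 m, so Δλ = -188.78 / 66532.4 × 3600 = -10.215″.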